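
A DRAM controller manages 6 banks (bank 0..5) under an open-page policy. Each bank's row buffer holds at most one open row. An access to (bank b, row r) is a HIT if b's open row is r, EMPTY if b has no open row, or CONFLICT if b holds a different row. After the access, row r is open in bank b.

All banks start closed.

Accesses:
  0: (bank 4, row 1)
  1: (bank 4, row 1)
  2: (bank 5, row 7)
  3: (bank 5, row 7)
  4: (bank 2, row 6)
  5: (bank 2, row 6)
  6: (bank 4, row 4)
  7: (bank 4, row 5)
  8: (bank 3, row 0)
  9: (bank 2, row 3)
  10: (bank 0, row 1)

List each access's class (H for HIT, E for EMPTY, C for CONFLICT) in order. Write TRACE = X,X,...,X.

TRACE = E,H,E,H,E,H,C,C,E,C,E

step 0: bank4 None->1 [EMPTY]
step 1: bank4 1->1 [HIT]
step 2: bank5 None->7 [EMPTY]
step 3: bank5 7->7 [HIT]
step 4: bank2 None->6 [EMPTY]
step 5: bank2 6->6 [HIT]
step 6: bank4 1->4 [CONFLICT]
step 7: bank4 4->5 [CONFLICT]
step 8: bank3 None->0 [EMPTY]
step 9: bank2 6->3 [CONFLICT]
step 10: bank0 None->1 [EMPTY]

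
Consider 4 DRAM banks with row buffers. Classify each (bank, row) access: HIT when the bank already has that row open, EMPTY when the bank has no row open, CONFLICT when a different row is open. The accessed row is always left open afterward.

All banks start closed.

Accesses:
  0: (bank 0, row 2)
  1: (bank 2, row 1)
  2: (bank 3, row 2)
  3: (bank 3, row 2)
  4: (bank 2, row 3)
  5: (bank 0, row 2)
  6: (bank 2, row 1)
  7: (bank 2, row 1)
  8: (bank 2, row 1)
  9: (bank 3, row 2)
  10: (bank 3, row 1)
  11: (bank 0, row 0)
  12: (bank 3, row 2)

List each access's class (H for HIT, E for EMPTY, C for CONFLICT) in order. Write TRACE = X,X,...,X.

TRACE = E,E,E,H,C,H,C,H,H,H,C,C,C

step 0: bank0 None->2 [EMPTY]
step 1: bank2 None->1 [EMPTY]
step 2: bank3 None->2 [EMPTY]
step 3: bank3 2->2 [HIT]
step 4: bank2 1->3 [CONFLICT]
step 5: bank0 2->2 [HIT]
step 6: bank2 3->1 [CONFLICT]
step 7: bank2 1->1 [HIT]
step 8: bank2 1->1 [HIT]
step 9: bank3 2->2 [HIT]
step 10: bank3 2->1 [CONFLICT]
step 11: bank0 2->0 [CONFLICT]
step 12: bank3 1->2 [CONFLICT]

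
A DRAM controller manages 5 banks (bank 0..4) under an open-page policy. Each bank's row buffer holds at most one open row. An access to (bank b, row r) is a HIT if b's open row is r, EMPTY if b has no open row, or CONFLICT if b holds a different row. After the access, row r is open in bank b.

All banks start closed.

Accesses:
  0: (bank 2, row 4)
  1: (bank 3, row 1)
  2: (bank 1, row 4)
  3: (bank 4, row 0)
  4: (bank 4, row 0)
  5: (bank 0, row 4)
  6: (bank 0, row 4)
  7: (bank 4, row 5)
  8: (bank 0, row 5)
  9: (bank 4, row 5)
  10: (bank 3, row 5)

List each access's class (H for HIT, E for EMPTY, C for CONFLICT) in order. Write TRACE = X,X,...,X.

TRACE = E,E,E,E,H,E,H,C,C,H,C

step 0: bank2 None->4 [EMPTY]
step 1: bank3 None->1 [EMPTY]
step 2: bank1 None->4 [EMPTY]
step 3: bank4 None->0 [EMPTY]
step 4: bank4 0->0 [HIT]
step 5: bank0 None->4 [EMPTY]
step 6: bank0 4->4 [HIT]
step 7: bank4 0->5 [CONFLICT]
step 8: bank0 4->5 [CONFLICT]
step 9: bank4 5->5 [HIT]
step 10: bank3 1->5 [CONFLICT]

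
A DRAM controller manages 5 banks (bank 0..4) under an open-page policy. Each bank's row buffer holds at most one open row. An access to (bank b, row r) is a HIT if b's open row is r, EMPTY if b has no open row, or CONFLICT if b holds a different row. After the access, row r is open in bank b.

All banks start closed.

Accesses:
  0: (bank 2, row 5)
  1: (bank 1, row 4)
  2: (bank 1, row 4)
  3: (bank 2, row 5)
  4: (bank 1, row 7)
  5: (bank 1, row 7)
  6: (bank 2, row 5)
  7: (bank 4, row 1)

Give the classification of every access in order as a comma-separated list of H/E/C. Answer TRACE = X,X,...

TRACE = E,E,H,H,C,H,H,E

0: bank 2 row 5 — prev None → EMPTY
1: bank 1 row 4 — prev None → EMPTY
2: bank 1 row 4 — prev 4 → HIT
3: bank 2 row 5 — prev 5 → HIT
4: bank 1 row 7 — prev 4 → CONFLICT
5: bank 1 row 7 — prev 7 → HIT
6: bank 2 row 5 — prev 5 → HIT
7: bank 4 row 1 — prev None → EMPTY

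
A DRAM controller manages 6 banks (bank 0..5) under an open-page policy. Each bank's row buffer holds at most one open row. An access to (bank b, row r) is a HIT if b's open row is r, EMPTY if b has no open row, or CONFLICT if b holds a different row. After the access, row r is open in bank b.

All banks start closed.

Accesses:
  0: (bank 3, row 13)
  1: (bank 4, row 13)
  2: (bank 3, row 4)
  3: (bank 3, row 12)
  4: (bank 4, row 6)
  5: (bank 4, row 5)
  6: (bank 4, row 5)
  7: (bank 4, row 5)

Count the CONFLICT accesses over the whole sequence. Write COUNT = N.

#0 (3,13) E
#1 (4,13) E
#2 (3,4) C  (was 13)
#3 (3,12) C  (was 4)
#4 (4,6) C  (was 13)
#5 (4,5) C  (was 6)
#6 (4,5) H  (was 5)
#7 (4,5) H  (was 5)

COUNT = 4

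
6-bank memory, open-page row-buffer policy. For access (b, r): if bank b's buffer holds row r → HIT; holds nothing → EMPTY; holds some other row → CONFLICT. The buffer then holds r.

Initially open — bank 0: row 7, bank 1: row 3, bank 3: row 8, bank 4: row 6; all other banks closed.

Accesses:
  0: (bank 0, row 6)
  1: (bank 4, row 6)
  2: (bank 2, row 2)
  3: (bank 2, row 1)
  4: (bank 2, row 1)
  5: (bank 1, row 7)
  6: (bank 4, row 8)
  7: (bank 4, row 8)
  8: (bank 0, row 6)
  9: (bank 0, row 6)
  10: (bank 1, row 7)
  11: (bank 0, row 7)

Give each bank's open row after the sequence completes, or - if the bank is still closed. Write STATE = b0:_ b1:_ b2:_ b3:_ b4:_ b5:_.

STATE = b0:7 b1:7 b2:1 b3:8 b4:8 b5:-

0: bank 0 row 6 — prev 7 → CONFLICT
1: bank 4 row 6 — prev 6 → HIT
2: bank 2 row 2 — prev None → EMPTY
3: bank 2 row 1 — prev 2 → CONFLICT
4: bank 2 row 1 — prev 1 → HIT
5: bank 1 row 7 — prev 3 → CONFLICT
6: bank 4 row 8 — prev 6 → CONFLICT
7: bank 4 row 8 — prev 8 → HIT
8: bank 0 row 6 — prev 6 → HIT
9: bank 0 row 6 — prev 6 → HIT
10: bank 1 row 7 — prev 7 → HIT
11: bank 0 row 7 — prev 6 → CONFLICT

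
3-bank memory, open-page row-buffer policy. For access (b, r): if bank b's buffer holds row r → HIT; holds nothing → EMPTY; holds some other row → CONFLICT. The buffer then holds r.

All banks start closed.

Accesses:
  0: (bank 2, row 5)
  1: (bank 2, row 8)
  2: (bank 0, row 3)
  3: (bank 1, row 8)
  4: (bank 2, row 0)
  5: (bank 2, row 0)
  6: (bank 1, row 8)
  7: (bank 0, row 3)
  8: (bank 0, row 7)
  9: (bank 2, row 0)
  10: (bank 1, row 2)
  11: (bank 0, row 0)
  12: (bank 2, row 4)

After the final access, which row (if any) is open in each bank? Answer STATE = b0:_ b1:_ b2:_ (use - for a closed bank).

0: bank 2 row 5 — prev None → EMPTY
1: bank 2 row 8 — prev 5 → CONFLICT
2: bank 0 row 3 — prev None → EMPTY
3: bank 1 row 8 — prev None → EMPTY
4: bank 2 row 0 — prev 8 → CONFLICT
5: bank 2 row 0 — prev 0 → HIT
6: bank 1 row 8 — prev 8 → HIT
7: bank 0 row 3 — prev 3 → HIT
8: bank 0 row 7 — prev 3 → CONFLICT
9: bank 2 row 0 — prev 0 → HIT
10: bank 1 row 2 — prev 8 → CONFLICT
11: bank 0 row 0 — prev 7 → CONFLICT
12: bank 2 row 4 — prev 0 → CONFLICT

STATE = b0:0 b1:2 b2:4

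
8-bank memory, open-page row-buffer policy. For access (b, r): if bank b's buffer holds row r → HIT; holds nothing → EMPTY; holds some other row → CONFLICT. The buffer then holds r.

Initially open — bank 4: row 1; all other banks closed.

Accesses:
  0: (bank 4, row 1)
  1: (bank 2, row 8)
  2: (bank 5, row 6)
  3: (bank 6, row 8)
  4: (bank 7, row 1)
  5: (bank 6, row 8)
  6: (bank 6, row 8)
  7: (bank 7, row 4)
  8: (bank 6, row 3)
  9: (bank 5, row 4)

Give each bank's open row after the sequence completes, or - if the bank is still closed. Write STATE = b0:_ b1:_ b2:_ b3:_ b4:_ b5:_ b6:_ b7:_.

STATE = b0:- b1:- b2:8 b3:- b4:1 b5:4 b6:3 b7:4

#0 (4,1) H  (was 1)
#1 (2,8) E
#2 (5,6) E
#3 (6,8) E
#4 (7,1) E
#5 (6,8) H  (was 8)
#6 (6,8) H  (was 8)
#7 (7,4) C  (was 1)
#8 (6,3) C  (was 8)
#9 (5,4) C  (was 6)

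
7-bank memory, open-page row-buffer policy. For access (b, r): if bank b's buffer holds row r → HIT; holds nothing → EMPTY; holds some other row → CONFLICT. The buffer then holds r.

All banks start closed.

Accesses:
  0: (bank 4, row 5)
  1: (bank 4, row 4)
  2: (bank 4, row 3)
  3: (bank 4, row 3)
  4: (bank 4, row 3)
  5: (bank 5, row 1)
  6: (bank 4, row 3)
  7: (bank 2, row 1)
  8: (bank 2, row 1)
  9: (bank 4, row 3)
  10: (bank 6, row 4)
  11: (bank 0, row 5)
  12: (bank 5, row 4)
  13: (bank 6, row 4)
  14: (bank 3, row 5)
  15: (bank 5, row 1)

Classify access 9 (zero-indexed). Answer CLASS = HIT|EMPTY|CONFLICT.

CLASS = HIT

  [0] b4 r5: no row ⇒ E
  [1] b4 r4: had r5 ⇒ C
  [2] b4 r3: had r4 ⇒ C
  [3] b4 r3: had r3 ⇒ H
  [4] b4 r3: had r3 ⇒ H
  [5] b5 r1: no row ⇒ E
  [6] b4 r3: had r3 ⇒ H
  [7] b2 r1: no row ⇒ E
  [8] b2 r1: had r1 ⇒ H
  [9] b4 r3: had r3 ⇒ H
  [10] b6 r4: no row ⇒ E
  [11] b0 r5: no row ⇒ E
  [12] b5 r4: had r1 ⇒ C
  [13] b6 r4: had r4 ⇒ H
  [14] b3 r5: no row ⇒ E
  [15] b5 r1: had r4 ⇒ C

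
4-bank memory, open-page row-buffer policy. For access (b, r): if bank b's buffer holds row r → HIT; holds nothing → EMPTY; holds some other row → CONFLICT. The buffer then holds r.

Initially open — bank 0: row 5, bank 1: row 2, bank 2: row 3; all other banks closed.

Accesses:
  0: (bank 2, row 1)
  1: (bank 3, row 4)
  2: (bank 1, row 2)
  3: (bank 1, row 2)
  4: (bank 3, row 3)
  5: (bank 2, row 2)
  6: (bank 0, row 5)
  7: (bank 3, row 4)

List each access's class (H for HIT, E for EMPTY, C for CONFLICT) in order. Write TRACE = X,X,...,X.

TRACE = C,E,H,H,C,C,H,C

  [0] b2 r1: had r3 ⇒ C
  [1] b3 r4: no row ⇒ E
  [2] b1 r2: had r2 ⇒ H
  [3] b1 r2: had r2 ⇒ H
  [4] b3 r3: had r4 ⇒ C
  [5] b2 r2: had r1 ⇒ C
  [6] b0 r5: had r5 ⇒ H
  [7] b3 r4: had r3 ⇒ C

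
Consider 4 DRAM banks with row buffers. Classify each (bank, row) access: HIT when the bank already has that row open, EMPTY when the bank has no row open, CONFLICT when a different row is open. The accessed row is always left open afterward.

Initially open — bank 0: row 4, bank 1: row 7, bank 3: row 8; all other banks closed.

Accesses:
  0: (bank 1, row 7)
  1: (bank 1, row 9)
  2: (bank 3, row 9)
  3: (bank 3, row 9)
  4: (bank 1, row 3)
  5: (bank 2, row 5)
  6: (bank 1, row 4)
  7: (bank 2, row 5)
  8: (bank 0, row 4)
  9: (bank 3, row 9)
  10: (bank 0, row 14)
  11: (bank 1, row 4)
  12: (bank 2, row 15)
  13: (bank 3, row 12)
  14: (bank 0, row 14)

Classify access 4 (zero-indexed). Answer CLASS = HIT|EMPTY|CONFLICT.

0: bank 1 row 7 — prev 7 → HIT
1: bank 1 row 9 — prev 7 → CONFLICT
2: bank 3 row 9 — prev 8 → CONFLICT
3: bank 3 row 9 — prev 9 → HIT
4: bank 1 row 3 — prev 9 → CONFLICT
5: bank 2 row 5 — prev None → EMPTY
6: bank 1 row 4 — prev 3 → CONFLICT
7: bank 2 row 5 — prev 5 → HIT
8: bank 0 row 4 — prev 4 → HIT
9: bank 3 row 9 — prev 9 → HIT
10: bank 0 row 14 — prev 4 → CONFLICT
11: bank 1 row 4 — prev 4 → HIT
12: bank 2 row 15 — prev 5 → CONFLICT
13: bank 3 row 12 — prev 9 → CONFLICT
14: bank 0 row 14 — prev 14 → HIT

CLASS = CONFLICT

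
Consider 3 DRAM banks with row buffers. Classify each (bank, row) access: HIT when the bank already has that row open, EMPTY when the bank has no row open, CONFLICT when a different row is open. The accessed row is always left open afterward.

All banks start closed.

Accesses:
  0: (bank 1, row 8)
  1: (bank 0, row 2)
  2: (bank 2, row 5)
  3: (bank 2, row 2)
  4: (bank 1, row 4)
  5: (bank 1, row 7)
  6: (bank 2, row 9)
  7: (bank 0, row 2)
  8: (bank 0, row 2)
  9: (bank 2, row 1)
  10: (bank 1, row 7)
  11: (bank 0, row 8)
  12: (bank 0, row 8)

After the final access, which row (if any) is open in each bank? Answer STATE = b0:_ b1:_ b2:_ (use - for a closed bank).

step 0: bank1 None->8 [EMPTY]
step 1: bank0 None->2 [EMPTY]
step 2: bank2 None->5 [EMPTY]
step 3: bank2 5->2 [CONFLICT]
step 4: bank1 8->4 [CONFLICT]
step 5: bank1 4->7 [CONFLICT]
step 6: bank2 2->9 [CONFLICT]
step 7: bank0 2->2 [HIT]
step 8: bank0 2->2 [HIT]
step 9: bank2 9->1 [CONFLICT]
step 10: bank1 7->7 [HIT]
step 11: bank0 2->8 [CONFLICT]
step 12: bank0 8->8 [HIT]

STATE = b0:8 b1:7 b2:1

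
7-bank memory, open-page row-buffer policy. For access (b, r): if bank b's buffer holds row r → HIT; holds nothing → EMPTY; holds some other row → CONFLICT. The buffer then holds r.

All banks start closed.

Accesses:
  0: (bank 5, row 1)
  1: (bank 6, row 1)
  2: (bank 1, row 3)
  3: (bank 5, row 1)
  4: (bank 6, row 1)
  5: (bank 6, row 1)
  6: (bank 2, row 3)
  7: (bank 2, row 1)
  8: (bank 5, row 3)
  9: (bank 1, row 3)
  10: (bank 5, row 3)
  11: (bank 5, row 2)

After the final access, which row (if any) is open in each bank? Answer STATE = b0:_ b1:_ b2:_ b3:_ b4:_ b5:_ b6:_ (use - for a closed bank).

STATE = b0:- b1:3 b2:1 b3:- b4:- b5:2 b6:1

#0 (5,1) E
#1 (6,1) E
#2 (1,3) E
#3 (5,1) H  (was 1)
#4 (6,1) H  (was 1)
#5 (6,1) H  (was 1)
#6 (2,3) E
#7 (2,1) C  (was 3)
#8 (5,3) C  (was 1)
#9 (1,3) H  (was 3)
#10 (5,3) H  (was 3)
#11 (5,2) C  (was 3)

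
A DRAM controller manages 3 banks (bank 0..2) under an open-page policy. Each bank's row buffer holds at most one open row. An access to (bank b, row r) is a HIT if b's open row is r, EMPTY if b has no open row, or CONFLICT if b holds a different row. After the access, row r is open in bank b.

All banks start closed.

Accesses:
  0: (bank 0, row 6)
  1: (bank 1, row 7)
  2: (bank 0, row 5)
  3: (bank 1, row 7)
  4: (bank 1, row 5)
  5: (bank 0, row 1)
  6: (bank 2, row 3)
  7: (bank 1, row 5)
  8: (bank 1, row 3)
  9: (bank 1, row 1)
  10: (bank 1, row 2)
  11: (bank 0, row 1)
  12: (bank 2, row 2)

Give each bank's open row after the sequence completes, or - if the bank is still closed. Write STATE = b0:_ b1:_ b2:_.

STATE = b0:1 b1:2 b2:2

  [0] b0 r6: no row ⇒ E
  [1] b1 r7: no row ⇒ E
  [2] b0 r5: had r6 ⇒ C
  [3] b1 r7: had r7 ⇒ H
  [4] b1 r5: had r7 ⇒ C
  [5] b0 r1: had r5 ⇒ C
  [6] b2 r3: no row ⇒ E
  [7] b1 r5: had r5 ⇒ H
  [8] b1 r3: had r5 ⇒ C
  [9] b1 r1: had r3 ⇒ C
  [10] b1 r2: had r1 ⇒ C
  [11] b0 r1: had r1 ⇒ H
  [12] b2 r2: had r3 ⇒ C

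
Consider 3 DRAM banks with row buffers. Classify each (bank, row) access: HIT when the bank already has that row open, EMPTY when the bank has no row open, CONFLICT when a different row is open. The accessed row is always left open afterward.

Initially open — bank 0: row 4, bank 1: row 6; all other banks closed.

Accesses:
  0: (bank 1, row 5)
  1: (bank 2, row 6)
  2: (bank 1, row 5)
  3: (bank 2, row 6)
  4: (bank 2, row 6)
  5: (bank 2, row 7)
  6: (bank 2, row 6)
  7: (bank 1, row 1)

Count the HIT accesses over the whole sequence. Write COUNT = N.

  [0] b1 r5: had r6 ⇒ C
  [1] b2 r6: no row ⇒ E
  [2] b1 r5: had r5 ⇒ H
  [3] b2 r6: had r6 ⇒ H
  [4] b2 r6: had r6 ⇒ H
  [5] b2 r7: had r6 ⇒ C
  [6] b2 r6: had r7 ⇒ C
  [7] b1 r1: had r5 ⇒ C

COUNT = 3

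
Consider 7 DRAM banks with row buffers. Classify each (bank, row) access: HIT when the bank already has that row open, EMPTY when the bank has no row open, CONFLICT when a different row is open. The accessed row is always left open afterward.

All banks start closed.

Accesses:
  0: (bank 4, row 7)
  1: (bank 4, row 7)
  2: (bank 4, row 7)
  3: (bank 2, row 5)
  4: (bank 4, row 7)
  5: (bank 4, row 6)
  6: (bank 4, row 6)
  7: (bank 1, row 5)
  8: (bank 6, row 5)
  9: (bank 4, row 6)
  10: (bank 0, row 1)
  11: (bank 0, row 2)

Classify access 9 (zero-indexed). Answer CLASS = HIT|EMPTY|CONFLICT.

#0 (4,7) E
#1 (4,7) H  (was 7)
#2 (4,7) H  (was 7)
#3 (2,5) E
#4 (4,7) H  (was 7)
#5 (4,6) C  (was 7)
#6 (4,6) H  (was 6)
#7 (1,5) E
#8 (6,5) E
#9 (4,6) H  (was 6)
#10 (0,1) E
#11 (0,2) C  (was 1)

CLASS = HIT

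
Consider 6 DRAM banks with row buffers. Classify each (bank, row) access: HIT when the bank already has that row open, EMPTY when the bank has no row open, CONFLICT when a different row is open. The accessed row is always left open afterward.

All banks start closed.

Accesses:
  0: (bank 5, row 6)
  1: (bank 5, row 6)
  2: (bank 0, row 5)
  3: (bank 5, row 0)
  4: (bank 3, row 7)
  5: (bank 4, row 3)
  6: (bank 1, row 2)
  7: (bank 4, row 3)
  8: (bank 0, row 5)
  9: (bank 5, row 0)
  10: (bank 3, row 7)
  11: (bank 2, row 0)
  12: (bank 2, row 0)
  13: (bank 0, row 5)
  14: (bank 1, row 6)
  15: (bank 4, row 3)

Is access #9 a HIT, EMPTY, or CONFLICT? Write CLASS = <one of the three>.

0: bank 5 row 6 — prev None → EMPTY
1: bank 5 row 6 — prev 6 → HIT
2: bank 0 row 5 — prev None → EMPTY
3: bank 5 row 0 — prev 6 → CONFLICT
4: bank 3 row 7 — prev None → EMPTY
5: bank 4 row 3 — prev None → EMPTY
6: bank 1 row 2 — prev None → EMPTY
7: bank 4 row 3 — prev 3 → HIT
8: bank 0 row 5 — prev 5 → HIT
9: bank 5 row 0 — prev 0 → HIT
10: bank 3 row 7 — prev 7 → HIT
11: bank 2 row 0 — prev None → EMPTY
12: bank 2 row 0 — prev 0 → HIT
13: bank 0 row 5 — prev 5 → HIT
14: bank 1 row 6 — prev 2 → CONFLICT
15: bank 4 row 3 — prev 3 → HIT

CLASS = HIT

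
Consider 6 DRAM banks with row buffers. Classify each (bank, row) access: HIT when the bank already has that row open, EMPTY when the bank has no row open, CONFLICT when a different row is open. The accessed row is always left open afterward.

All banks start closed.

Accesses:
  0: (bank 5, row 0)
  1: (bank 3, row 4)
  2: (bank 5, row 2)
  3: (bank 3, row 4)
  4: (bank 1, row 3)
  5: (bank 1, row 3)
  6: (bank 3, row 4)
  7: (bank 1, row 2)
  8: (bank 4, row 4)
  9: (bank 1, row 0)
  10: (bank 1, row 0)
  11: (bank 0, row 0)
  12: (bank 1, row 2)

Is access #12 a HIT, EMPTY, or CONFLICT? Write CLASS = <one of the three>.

CLASS = CONFLICT

#0 (5,0) E
#1 (3,4) E
#2 (5,2) C  (was 0)
#3 (3,4) H  (was 4)
#4 (1,3) E
#5 (1,3) H  (was 3)
#6 (3,4) H  (was 4)
#7 (1,2) C  (was 3)
#8 (4,4) E
#9 (1,0) C  (was 2)
#10 (1,0) H  (was 0)
#11 (0,0) E
#12 (1,2) C  (was 0)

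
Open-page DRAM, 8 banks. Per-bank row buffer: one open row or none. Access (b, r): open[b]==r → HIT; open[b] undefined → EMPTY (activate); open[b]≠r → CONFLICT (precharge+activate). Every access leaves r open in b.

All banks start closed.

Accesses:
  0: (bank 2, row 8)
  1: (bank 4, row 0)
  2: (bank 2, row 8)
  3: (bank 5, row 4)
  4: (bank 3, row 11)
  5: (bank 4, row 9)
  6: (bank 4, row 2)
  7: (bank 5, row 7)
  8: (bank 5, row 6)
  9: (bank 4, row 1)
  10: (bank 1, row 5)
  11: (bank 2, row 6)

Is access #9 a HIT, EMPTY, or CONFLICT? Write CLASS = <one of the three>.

0: bank 2 row 8 — prev None → EMPTY
1: bank 4 row 0 — prev None → EMPTY
2: bank 2 row 8 — prev 8 → HIT
3: bank 5 row 4 — prev None → EMPTY
4: bank 3 row 11 — prev None → EMPTY
5: bank 4 row 9 — prev 0 → CONFLICT
6: bank 4 row 2 — prev 9 → CONFLICT
7: bank 5 row 7 — prev 4 → CONFLICT
8: bank 5 row 6 — prev 7 → CONFLICT
9: bank 4 row 1 — prev 2 → CONFLICT
10: bank 1 row 5 — prev None → EMPTY
11: bank 2 row 6 — prev 8 → CONFLICT

CLASS = CONFLICT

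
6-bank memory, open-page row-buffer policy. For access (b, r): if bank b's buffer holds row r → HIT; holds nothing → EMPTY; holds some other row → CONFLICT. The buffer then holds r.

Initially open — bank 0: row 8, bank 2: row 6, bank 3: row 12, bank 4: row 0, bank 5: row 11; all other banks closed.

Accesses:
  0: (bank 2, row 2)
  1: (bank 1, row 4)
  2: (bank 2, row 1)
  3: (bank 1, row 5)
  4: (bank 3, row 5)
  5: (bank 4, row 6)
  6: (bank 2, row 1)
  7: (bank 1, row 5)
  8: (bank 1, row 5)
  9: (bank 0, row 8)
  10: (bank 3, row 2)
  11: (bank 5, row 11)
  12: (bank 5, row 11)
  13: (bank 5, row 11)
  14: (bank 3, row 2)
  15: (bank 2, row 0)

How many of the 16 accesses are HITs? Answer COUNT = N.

COUNT = 8

  [0] b2 r2: had r6 ⇒ C
  [1] b1 r4: no row ⇒ E
  [2] b2 r1: had r2 ⇒ C
  [3] b1 r5: had r4 ⇒ C
  [4] b3 r5: had r12 ⇒ C
  [5] b4 r6: had r0 ⇒ C
  [6] b2 r1: had r1 ⇒ H
  [7] b1 r5: had r5 ⇒ H
  [8] b1 r5: had r5 ⇒ H
  [9] b0 r8: had r8 ⇒ H
  [10] b3 r2: had r5 ⇒ C
  [11] b5 r11: had r11 ⇒ H
  [12] b5 r11: had r11 ⇒ H
  [13] b5 r11: had r11 ⇒ H
  [14] b3 r2: had r2 ⇒ H
  [15] b2 r0: had r1 ⇒ C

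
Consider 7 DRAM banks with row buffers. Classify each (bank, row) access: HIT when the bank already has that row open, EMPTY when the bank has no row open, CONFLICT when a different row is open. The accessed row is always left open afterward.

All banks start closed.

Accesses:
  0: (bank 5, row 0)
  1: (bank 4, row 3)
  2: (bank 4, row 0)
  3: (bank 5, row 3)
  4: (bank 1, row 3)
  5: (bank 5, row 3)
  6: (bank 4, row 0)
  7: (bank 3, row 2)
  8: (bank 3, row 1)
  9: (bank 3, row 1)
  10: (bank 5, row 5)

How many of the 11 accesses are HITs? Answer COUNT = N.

  [0] b5 r0: no row ⇒ E
  [1] b4 r3: no row ⇒ E
  [2] b4 r0: had r3 ⇒ C
  [3] b5 r3: had r0 ⇒ C
  [4] b1 r3: no row ⇒ E
  [5] b5 r3: had r3 ⇒ H
  [6] b4 r0: had r0 ⇒ H
  [7] b3 r2: no row ⇒ E
  [8] b3 r1: had r2 ⇒ C
  [9] b3 r1: had r1 ⇒ H
  [10] b5 r5: had r3 ⇒ C

COUNT = 3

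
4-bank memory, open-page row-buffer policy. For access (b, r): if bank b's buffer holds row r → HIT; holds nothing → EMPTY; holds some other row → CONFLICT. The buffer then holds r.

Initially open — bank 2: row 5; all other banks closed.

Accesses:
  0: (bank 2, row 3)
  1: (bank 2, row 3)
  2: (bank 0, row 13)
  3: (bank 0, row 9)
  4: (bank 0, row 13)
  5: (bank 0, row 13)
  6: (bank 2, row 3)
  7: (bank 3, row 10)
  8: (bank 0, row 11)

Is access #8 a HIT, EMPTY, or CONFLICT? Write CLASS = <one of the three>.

CLASS = CONFLICT

0: bank 2 row 3 — prev 5 → CONFLICT
1: bank 2 row 3 — prev 3 → HIT
2: bank 0 row 13 — prev None → EMPTY
3: bank 0 row 9 — prev 13 → CONFLICT
4: bank 0 row 13 — prev 9 → CONFLICT
5: bank 0 row 13 — prev 13 → HIT
6: bank 2 row 3 — prev 3 → HIT
7: bank 3 row 10 — prev None → EMPTY
8: bank 0 row 11 — prev 13 → CONFLICT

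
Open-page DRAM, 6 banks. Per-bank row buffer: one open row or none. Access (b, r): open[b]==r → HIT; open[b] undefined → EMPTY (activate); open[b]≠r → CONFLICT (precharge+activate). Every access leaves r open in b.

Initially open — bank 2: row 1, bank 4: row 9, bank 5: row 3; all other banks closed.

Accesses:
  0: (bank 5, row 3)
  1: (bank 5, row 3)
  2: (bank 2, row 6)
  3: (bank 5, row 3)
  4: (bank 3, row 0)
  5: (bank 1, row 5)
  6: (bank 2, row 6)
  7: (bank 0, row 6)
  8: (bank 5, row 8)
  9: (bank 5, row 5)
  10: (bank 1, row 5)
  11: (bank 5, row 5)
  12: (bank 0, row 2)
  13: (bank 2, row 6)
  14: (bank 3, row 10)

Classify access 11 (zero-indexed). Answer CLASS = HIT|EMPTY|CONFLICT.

  [0] b5 r3: had r3 ⇒ H
  [1] b5 r3: had r3 ⇒ H
  [2] b2 r6: had r1 ⇒ C
  [3] b5 r3: had r3 ⇒ H
  [4] b3 r0: no row ⇒ E
  [5] b1 r5: no row ⇒ E
  [6] b2 r6: had r6 ⇒ H
  [7] b0 r6: no row ⇒ E
  [8] b5 r8: had r3 ⇒ C
  [9] b5 r5: had r8 ⇒ C
  [10] b1 r5: had r5 ⇒ H
  [11] b5 r5: had r5 ⇒ H
  [12] b0 r2: had r6 ⇒ C
  [13] b2 r6: had r6 ⇒ H
  [14] b3 r10: had r0 ⇒ C

CLASS = HIT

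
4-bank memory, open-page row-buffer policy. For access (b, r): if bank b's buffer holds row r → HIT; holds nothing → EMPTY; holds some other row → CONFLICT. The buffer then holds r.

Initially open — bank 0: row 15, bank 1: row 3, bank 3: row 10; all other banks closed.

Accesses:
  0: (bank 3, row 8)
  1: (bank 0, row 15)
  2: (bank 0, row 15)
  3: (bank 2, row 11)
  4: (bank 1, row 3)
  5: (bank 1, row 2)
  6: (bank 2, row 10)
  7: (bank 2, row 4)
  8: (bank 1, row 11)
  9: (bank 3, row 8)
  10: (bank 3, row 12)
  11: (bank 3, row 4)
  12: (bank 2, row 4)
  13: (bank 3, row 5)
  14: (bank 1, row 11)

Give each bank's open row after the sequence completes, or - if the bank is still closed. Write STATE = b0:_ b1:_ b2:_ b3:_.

STATE = b0:15 b1:11 b2:4 b3:5

0: bank 3 row 8 — prev 10 → CONFLICT
1: bank 0 row 15 — prev 15 → HIT
2: bank 0 row 15 — prev 15 → HIT
3: bank 2 row 11 — prev None → EMPTY
4: bank 1 row 3 — prev 3 → HIT
5: bank 1 row 2 — prev 3 → CONFLICT
6: bank 2 row 10 — prev 11 → CONFLICT
7: bank 2 row 4 — prev 10 → CONFLICT
8: bank 1 row 11 — prev 2 → CONFLICT
9: bank 3 row 8 — prev 8 → HIT
10: bank 3 row 12 — prev 8 → CONFLICT
11: bank 3 row 4 — prev 12 → CONFLICT
12: bank 2 row 4 — prev 4 → HIT
13: bank 3 row 5 — prev 4 → CONFLICT
14: bank 1 row 11 — prev 11 → HIT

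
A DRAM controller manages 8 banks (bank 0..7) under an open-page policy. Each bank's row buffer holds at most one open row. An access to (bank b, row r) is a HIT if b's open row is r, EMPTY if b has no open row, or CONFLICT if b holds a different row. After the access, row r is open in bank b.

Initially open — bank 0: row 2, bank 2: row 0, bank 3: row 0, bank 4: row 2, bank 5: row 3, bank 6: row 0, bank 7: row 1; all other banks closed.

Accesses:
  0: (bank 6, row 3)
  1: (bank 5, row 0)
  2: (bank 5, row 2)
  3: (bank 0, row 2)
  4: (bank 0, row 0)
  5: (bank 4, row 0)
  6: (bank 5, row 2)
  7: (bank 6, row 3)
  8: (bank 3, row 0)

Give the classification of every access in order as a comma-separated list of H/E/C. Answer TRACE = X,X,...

#0 (6,3) C  (was 0)
#1 (5,0) C  (was 3)
#2 (5,2) C  (was 0)
#3 (0,2) H  (was 2)
#4 (0,0) C  (was 2)
#5 (4,0) C  (was 2)
#6 (5,2) H  (was 2)
#7 (6,3) H  (was 3)
#8 (3,0) H  (was 0)

TRACE = C,C,C,H,C,C,H,H,H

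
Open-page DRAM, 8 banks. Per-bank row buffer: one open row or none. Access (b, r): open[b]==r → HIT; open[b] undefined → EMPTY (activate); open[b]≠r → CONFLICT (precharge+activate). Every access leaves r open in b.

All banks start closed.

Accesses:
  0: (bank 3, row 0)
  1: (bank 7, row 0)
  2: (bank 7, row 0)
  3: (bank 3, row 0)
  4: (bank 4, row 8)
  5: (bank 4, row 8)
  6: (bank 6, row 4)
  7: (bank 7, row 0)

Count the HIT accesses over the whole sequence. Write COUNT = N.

COUNT = 4

  [0] b3 r0: no row ⇒ E
  [1] b7 r0: no row ⇒ E
  [2] b7 r0: had r0 ⇒ H
  [3] b3 r0: had r0 ⇒ H
  [4] b4 r8: no row ⇒ E
  [5] b4 r8: had r8 ⇒ H
  [6] b6 r4: no row ⇒ E
  [7] b7 r0: had r0 ⇒ H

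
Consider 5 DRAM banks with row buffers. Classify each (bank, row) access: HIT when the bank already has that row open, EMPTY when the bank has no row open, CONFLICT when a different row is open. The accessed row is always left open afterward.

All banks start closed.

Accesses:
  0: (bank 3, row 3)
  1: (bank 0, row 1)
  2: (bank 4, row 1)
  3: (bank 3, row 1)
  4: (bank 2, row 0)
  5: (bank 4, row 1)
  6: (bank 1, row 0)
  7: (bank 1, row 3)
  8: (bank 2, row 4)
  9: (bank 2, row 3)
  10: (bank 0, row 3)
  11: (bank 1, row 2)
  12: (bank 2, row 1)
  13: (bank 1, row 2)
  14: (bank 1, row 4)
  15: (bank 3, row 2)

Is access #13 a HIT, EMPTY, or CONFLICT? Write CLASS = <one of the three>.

CLASS = HIT

#0 (3,3) E
#1 (0,1) E
#2 (4,1) E
#3 (3,1) C  (was 3)
#4 (2,0) E
#5 (4,1) H  (was 1)
#6 (1,0) E
#7 (1,3) C  (was 0)
#8 (2,4) C  (was 0)
#9 (2,3) C  (was 4)
#10 (0,3) C  (was 1)
#11 (1,2) C  (was 3)
#12 (2,1) C  (was 3)
#13 (1,2) H  (was 2)
#14 (1,4) C  (was 2)
#15 (3,2) C  (was 1)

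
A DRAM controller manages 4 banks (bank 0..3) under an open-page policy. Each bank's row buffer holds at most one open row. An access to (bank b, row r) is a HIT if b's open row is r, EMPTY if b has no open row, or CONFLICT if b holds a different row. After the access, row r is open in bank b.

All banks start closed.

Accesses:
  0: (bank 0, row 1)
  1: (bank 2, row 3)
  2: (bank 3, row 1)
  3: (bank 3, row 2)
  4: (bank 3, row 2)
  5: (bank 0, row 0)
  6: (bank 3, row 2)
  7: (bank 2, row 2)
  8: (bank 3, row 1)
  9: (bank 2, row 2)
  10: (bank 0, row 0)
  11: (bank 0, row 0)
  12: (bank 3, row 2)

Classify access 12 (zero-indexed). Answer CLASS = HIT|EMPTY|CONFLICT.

0: bank 0 row 1 — prev None → EMPTY
1: bank 2 row 3 — prev None → EMPTY
2: bank 3 row 1 — prev None → EMPTY
3: bank 3 row 2 — prev 1 → CONFLICT
4: bank 3 row 2 — prev 2 → HIT
5: bank 0 row 0 — prev 1 → CONFLICT
6: bank 3 row 2 — prev 2 → HIT
7: bank 2 row 2 — prev 3 → CONFLICT
8: bank 3 row 1 — prev 2 → CONFLICT
9: bank 2 row 2 — prev 2 → HIT
10: bank 0 row 0 — prev 0 → HIT
11: bank 0 row 0 — prev 0 → HIT
12: bank 3 row 2 — prev 1 → CONFLICT

CLASS = CONFLICT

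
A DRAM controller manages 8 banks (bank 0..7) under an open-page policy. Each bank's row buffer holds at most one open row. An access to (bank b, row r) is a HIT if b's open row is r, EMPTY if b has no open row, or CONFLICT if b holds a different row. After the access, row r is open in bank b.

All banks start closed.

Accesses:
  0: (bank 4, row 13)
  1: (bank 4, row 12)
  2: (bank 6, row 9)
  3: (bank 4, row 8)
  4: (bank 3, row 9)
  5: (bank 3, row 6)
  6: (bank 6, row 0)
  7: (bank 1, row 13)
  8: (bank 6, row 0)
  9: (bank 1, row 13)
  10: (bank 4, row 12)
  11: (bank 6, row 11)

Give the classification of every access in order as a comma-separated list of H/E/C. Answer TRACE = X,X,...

TRACE = E,C,E,C,E,C,C,E,H,H,C,C

  [0] b4 r13: no row ⇒ E
  [1] b4 r12: had r13 ⇒ C
  [2] b6 r9: no row ⇒ E
  [3] b4 r8: had r12 ⇒ C
  [4] b3 r9: no row ⇒ E
  [5] b3 r6: had r9 ⇒ C
  [6] b6 r0: had r9 ⇒ C
  [7] b1 r13: no row ⇒ E
  [8] b6 r0: had r0 ⇒ H
  [9] b1 r13: had r13 ⇒ H
  [10] b4 r12: had r8 ⇒ C
  [11] b6 r11: had r0 ⇒ C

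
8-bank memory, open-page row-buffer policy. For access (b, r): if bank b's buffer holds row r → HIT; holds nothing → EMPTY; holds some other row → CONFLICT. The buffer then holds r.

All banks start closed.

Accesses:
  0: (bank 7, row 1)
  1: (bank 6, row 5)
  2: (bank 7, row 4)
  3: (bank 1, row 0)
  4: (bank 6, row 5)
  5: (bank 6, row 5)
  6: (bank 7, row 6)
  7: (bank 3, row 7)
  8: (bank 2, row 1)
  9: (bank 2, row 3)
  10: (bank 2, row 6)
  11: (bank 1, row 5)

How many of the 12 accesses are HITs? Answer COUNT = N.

0: bank 7 row 1 — prev None → EMPTY
1: bank 6 row 5 — prev None → EMPTY
2: bank 7 row 4 — prev 1 → CONFLICT
3: bank 1 row 0 — prev None → EMPTY
4: bank 6 row 5 — prev 5 → HIT
5: bank 6 row 5 — prev 5 → HIT
6: bank 7 row 6 — prev 4 → CONFLICT
7: bank 3 row 7 — prev None → EMPTY
8: bank 2 row 1 — prev None → EMPTY
9: bank 2 row 3 — prev 1 → CONFLICT
10: bank 2 row 6 — prev 3 → CONFLICT
11: bank 1 row 5 — prev 0 → CONFLICT

COUNT = 2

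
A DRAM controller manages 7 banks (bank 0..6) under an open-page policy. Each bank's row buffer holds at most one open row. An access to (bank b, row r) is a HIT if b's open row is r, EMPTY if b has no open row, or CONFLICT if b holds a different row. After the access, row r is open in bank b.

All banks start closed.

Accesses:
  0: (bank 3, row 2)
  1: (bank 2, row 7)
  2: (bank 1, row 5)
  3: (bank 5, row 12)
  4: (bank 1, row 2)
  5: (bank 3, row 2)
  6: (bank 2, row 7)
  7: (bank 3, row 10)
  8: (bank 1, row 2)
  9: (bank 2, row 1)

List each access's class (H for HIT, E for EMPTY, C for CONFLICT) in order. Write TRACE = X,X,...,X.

TRACE = E,E,E,E,C,H,H,C,H,C

step 0: bank3 None->2 [EMPTY]
step 1: bank2 None->7 [EMPTY]
step 2: bank1 None->5 [EMPTY]
step 3: bank5 None->12 [EMPTY]
step 4: bank1 5->2 [CONFLICT]
step 5: bank3 2->2 [HIT]
step 6: bank2 7->7 [HIT]
step 7: bank3 2->10 [CONFLICT]
step 8: bank1 2->2 [HIT]
step 9: bank2 7->1 [CONFLICT]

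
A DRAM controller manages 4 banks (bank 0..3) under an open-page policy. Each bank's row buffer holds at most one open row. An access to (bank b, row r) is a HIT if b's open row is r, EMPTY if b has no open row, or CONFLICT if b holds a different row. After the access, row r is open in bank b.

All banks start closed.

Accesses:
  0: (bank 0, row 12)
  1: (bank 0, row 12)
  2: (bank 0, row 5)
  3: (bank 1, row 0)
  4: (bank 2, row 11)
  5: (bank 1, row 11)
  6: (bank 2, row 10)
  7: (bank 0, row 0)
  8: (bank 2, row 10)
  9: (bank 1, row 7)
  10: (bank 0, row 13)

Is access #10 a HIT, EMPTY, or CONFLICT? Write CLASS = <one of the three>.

  [0] b0 r12: no row ⇒ E
  [1] b0 r12: had r12 ⇒ H
  [2] b0 r5: had r12 ⇒ C
  [3] b1 r0: no row ⇒ E
  [4] b2 r11: no row ⇒ E
  [5] b1 r11: had r0 ⇒ C
  [6] b2 r10: had r11 ⇒ C
  [7] b0 r0: had r5 ⇒ C
  [8] b2 r10: had r10 ⇒ H
  [9] b1 r7: had r11 ⇒ C
  [10] b0 r13: had r0 ⇒ C

CLASS = CONFLICT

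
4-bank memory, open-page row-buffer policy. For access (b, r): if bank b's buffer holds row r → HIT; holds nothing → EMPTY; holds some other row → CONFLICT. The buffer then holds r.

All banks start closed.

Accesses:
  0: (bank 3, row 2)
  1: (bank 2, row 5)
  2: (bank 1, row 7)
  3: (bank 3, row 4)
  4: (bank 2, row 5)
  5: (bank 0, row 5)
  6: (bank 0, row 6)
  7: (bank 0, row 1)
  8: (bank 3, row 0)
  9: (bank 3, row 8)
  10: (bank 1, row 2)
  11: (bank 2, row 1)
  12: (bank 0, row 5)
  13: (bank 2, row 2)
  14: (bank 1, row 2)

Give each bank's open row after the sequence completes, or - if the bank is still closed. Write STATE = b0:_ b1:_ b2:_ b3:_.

#0 (3,2) E
#1 (2,5) E
#2 (1,7) E
#3 (3,4) C  (was 2)
#4 (2,5) H  (was 5)
#5 (0,5) E
#6 (0,6) C  (was 5)
#7 (0,1) C  (was 6)
#8 (3,0) C  (was 4)
#9 (3,8) C  (was 0)
#10 (1,2) C  (was 7)
#11 (2,1) C  (was 5)
#12 (0,5) C  (was 1)
#13 (2,2) C  (was 1)
#14 (1,2) H  (was 2)

STATE = b0:5 b1:2 b2:2 b3:8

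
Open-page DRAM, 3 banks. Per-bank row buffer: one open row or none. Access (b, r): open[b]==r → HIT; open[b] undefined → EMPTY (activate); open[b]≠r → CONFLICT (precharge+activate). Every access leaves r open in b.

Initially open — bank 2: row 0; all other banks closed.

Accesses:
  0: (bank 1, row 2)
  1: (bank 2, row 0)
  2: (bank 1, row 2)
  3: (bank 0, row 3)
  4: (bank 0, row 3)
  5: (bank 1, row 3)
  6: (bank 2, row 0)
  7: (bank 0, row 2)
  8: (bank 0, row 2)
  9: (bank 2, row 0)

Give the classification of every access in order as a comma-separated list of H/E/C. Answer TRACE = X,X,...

0: bank 1 row 2 — prev None → EMPTY
1: bank 2 row 0 — prev 0 → HIT
2: bank 1 row 2 — prev 2 → HIT
3: bank 0 row 3 — prev None → EMPTY
4: bank 0 row 3 — prev 3 → HIT
5: bank 1 row 3 — prev 2 → CONFLICT
6: bank 2 row 0 — prev 0 → HIT
7: bank 0 row 2 — prev 3 → CONFLICT
8: bank 0 row 2 — prev 2 → HIT
9: bank 2 row 0 — prev 0 → HIT

TRACE = E,H,H,E,H,C,H,C,H,H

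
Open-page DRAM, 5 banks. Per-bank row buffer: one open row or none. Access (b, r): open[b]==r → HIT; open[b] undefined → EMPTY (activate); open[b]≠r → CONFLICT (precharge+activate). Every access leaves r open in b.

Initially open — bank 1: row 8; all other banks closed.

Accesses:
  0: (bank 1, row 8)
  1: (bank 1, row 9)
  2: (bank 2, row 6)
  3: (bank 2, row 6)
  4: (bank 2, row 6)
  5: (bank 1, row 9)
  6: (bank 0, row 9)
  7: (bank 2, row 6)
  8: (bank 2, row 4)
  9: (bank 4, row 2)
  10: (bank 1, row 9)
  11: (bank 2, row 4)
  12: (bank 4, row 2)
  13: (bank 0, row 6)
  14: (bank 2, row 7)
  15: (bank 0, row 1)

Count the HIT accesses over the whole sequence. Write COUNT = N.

  [0] b1 r8: had r8 ⇒ H
  [1] b1 r9: had r8 ⇒ C
  [2] b2 r6: no row ⇒ E
  [3] b2 r6: had r6 ⇒ H
  [4] b2 r6: had r6 ⇒ H
  [5] b1 r9: had r9 ⇒ H
  [6] b0 r9: no row ⇒ E
  [7] b2 r6: had r6 ⇒ H
  [8] b2 r4: had r6 ⇒ C
  [9] b4 r2: no row ⇒ E
  [10] b1 r9: had r9 ⇒ H
  [11] b2 r4: had r4 ⇒ H
  [12] b4 r2: had r2 ⇒ H
  [13] b0 r6: had r9 ⇒ C
  [14] b2 r7: had r4 ⇒ C
  [15] b0 r1: had r6 ⇒ C

COUNT = 8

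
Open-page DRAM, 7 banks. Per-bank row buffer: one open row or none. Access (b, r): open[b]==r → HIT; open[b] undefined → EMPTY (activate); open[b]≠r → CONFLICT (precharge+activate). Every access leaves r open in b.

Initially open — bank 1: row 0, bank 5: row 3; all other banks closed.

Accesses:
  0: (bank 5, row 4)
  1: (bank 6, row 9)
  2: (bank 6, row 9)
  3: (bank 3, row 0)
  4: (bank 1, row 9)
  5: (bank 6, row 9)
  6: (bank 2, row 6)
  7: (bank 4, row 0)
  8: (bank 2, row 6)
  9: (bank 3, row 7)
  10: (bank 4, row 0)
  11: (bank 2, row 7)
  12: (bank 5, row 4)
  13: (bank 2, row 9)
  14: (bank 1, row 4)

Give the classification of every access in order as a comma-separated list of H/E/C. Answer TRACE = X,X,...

#0 (5,4) C  (was 3)
#1 (6,9) E
#2 (6,9) H  (was 9)
#3 (3,0) E
#4 (1,9) C  (was 0)
#5 (6,9) H  (was 9)
#6 (2,6) E
#7 (4,0) E
#8 (2,6) H  (was 6)
#9 (3,7) C  (was 0)
#10 (4,0) H  (was 0)
#11 (2,7) C  (was 6)
#12 (5,4) H  (was 4)
#13 (2,9) C  (was 7)
#14 (1,4) C  (was 9)

TRACE = C,E,H,E,C,H,E,E,H,C,H,C,H,C,C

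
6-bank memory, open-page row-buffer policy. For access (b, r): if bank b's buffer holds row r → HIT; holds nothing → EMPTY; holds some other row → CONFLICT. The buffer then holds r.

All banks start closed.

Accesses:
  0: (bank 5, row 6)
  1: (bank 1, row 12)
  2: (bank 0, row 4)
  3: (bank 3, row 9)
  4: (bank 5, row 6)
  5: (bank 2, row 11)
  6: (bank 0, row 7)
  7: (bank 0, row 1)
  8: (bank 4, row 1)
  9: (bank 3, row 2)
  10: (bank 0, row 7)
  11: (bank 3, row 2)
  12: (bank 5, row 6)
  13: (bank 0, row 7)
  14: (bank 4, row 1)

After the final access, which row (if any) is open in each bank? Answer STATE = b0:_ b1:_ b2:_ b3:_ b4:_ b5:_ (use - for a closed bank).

#0 (5,6) E
#1 (1,12) E
#2 (0,4) E
#3 (3,9) E
#4 (5,6) H  (was 6)
#5 (2,11) E
#6 (0,7) C  (was 4)
#7 (0,1) C  (was 7)
#8 (4,1) E
#9 (3,2) C  (was 9)
#10 (0,7) C  (was 1)
#11 (3,2) H  (was 2)
#12 (5,6) H  (was 6)
#13 (0,7) H  (was 7)
#14 (4,1) H  (was 1)

STATE = b0:7 b1:12 b2:11 b3:2 b4:1 b5:6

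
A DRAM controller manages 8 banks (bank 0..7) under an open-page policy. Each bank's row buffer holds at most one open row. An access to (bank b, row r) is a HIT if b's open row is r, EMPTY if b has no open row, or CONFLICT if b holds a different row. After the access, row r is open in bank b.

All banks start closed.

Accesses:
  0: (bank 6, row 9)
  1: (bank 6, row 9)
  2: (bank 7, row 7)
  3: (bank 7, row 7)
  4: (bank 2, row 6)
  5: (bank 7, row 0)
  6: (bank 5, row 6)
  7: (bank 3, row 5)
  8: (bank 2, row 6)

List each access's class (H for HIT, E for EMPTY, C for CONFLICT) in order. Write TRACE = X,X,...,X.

TRACE = E,H,E,H,E,C,E,E,H

0: bank 6 row 9 — prev None → EMPTY
1: bank 6 row 9 — prev 9 → HIT
2: bank 7 row 7 — prev None → EMPTY
3: bank 7 row 7 — prev 7 → HIT
4: bank 2 row 6 — prev None → EMPTY
5: bank 7 row 0 — prev 7 → CONFLICT
6: bank 5 row 6 — prev None → EMPTY
7: bank 3 row 5 — prev None → EMPTY
8: bank 2 row 6 — prev 6 → HIT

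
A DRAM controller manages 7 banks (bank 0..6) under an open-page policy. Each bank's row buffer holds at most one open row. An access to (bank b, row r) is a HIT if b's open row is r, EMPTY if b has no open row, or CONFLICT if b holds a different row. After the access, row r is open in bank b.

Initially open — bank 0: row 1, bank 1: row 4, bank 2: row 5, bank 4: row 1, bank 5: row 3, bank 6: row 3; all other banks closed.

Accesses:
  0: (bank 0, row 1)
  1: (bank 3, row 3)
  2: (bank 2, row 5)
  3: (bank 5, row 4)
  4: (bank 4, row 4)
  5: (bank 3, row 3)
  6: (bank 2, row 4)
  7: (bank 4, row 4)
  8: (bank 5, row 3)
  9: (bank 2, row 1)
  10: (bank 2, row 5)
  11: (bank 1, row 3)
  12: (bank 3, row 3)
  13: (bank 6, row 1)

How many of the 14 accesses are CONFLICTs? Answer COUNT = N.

0: bank 0 row 1 — prev 1 → HIT
1: bank 3 row 3 — prev None → EMPTY
2: bank 2 row 5 — prev 5 → HIT
3: bank 5 row 4 — prev 3 → CONFLICT
4: bank 4 row 4 — prev 1 → CONFLICT
5: bank 3 row 3 — prev 3 → HIT
6: bank 2 row 4 — prev 5 → CONFLICT
7: bank 4 row 4 — prev 4 → HIT
8: bank 5 row 3 — prev 4 → CONFLICT
9: bank 2 row 1 — prev 4 → CONFLICT
10: bank 2 row 5 — prev 1 → CONFLICT
11: bank 1 row 3 — prev 4 → CONFLICT
12: bank 3 row 3 — prev 3 → HIT
13: bank 6 row 1 — prev 3 → CONFLICT

COUNT = 8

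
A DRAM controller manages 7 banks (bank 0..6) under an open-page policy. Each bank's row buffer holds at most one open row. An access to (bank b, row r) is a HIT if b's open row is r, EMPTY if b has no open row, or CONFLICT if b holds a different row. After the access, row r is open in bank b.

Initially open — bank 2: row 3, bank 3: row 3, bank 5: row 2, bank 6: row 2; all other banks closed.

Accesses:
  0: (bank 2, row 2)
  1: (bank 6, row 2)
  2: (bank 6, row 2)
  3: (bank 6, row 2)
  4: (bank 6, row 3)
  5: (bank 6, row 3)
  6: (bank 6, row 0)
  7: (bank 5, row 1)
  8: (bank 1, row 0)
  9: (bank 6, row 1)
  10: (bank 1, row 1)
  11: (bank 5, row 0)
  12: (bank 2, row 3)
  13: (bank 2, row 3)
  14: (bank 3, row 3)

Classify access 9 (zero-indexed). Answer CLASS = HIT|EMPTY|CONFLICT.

0: bank 2 row 2 — prev 3 → CONFLICT
1: bank 6 row 2 — prev 2 → HIT
2: bank 6 row 2 — prev 2 → HIT
3: bank 6 row 2 — prev 2 → HIT
4: bank 6 row 3 — prev 2 → CONFLICT
5: bank 6 row 3 — prev 3 → HIT
6: bank 6 row 0 — prev 3 → CONFLICT
7: bank 5 row 1 — prev 2 → CONFLICT
8: bank 1 row 0 — prev None → EMPTY
9: bank 6 row 1 — prev 0 → CONFLICT
10: bank 1 row 1 — prev 0 → CONFLICT
11: bank 5 row 0 — prev 1 → CONFLICT
12: bank 2 row 3 — prev 2 → CONFLICT
13: bank 2 row 3 — prev 3 → HIT
14: bank 3 row 3 — prev 3 → HIT

CLASS = CONFLICT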